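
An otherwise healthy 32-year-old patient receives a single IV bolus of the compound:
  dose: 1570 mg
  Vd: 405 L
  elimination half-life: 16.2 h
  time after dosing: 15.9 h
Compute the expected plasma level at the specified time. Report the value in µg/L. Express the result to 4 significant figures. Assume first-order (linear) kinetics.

1963 µg/L

C₀ = Dose / Vd = 1570 / 405 = 3.877 mg/L
k = ln2 / t½ = 0.693147 / 16.2 = 0.04279 h⁻¹
C = C₀ · e^(−k·t) = 3.877 × e^(−0.04279 × 15.9)
  = 3.877 × 0.5064 = 1.963 mg/L
Convert: 1.963 mg/L × 1000 = 1963 µg/L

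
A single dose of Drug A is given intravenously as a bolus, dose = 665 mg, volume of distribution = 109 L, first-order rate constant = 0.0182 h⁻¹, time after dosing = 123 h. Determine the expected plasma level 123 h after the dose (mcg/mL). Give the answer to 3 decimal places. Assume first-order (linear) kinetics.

C₀ = Dose / Vd = 665.0 / 109 = 6.101 mg/L
C = C₀ · e^(−k·t) = 6.101 × e^(−0.01820 × 123)
  = 6.101 × 0.1066 = 0.6504 mg/L
(0.6504 mg/L = 0.6504 mcg/mL)

0.650 mcg/mL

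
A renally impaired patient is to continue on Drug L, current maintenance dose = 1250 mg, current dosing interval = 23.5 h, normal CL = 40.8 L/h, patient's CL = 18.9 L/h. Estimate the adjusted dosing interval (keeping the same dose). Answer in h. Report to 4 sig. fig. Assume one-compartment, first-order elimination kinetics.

To keep the same average steady-state level, dosing rate must scale with clearance.
CL ratio = 18.9 / 40.8 = 0.4632
New interval (same dose) = 23.5 / 0.4632 = 50.73 h

50.73 h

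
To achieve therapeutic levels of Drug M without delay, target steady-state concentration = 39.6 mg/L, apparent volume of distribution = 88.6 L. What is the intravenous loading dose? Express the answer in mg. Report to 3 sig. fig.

LD = Css × Vd = 39.6 × 88.6 = 3509 mg

3510 mg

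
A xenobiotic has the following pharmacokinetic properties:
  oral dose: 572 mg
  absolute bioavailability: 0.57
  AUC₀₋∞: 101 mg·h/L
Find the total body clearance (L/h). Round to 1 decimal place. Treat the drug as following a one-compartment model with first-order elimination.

CL = F·Dose / AUC = 0.57 × 572 / 101 = 3.228 L/h

3.2 L/h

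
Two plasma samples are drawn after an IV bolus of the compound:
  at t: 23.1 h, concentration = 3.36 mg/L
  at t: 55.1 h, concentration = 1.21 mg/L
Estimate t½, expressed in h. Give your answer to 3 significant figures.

k = ln(C₁/C₂) / (t₂ − t₁) = ln(3.36/1.21) / (55.1 − 23.1)
  = 1.021 / 32.00 = 0.03191 h⁻¹
t½ = ln2 / k = 0.693147 / 0.03191 = 21.72 h

21.7 h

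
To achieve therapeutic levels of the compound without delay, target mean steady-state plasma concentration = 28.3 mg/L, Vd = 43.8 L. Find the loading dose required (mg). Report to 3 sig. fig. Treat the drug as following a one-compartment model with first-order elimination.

LD = Css × Vd = 28.3 × 43.8 = 1240 mg

1240 mg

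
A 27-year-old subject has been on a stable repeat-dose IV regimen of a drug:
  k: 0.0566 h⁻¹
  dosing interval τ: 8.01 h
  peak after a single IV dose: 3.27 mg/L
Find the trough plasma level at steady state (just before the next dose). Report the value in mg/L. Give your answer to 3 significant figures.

5.70 mg/L

e^(−kτ) = e^(−0.05660 × 8.01) = 0.6355
Accumulation ratio R = 1 / (1 − e^(−kτ)) = 1 / (1 − 0.6355) = 2.743
Steady-state trough = C₀ × R × e^(−kτ) = 3.27 × 2.743 × 0.6355 = 5.700 mg/L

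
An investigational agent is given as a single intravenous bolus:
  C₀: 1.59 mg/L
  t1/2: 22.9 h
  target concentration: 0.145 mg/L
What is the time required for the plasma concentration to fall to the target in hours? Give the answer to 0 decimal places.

k = ln2 / t½ = 0.693147 / 22.9 = 0.03027 h⁻¹
t = ln(C₀ / C) / k = ln(1.590 / 0.145) / 0.03027
  = ln(10.97) / 0.03027 = 2.395 / 0.03027 = 79.12 h

79 h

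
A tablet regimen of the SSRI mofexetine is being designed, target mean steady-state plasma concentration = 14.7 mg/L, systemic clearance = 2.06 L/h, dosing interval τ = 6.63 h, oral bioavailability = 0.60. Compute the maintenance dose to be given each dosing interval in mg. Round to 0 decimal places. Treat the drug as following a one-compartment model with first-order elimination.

At steady state, F × (Dose/τ) = Css × CL.
Dose = Css × CL × τ / F = 14.7 × 2.060 × 6.63 / 0.60 = 334.6 mg

335 mg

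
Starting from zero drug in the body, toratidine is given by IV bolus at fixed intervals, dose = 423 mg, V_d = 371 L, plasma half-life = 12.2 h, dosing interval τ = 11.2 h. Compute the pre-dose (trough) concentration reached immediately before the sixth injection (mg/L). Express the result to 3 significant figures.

1.23 mg/L

C₀ per dose = Dose / Vd = 423 / 371 = 1.140 mg/L
k = ln2 / t½ = 0.693147 / 12.2 = 0.05682 h⁻¹
Fraction remaining after one interval: r = e^(−kτ) = e^(−0.05682 × 11.2) = 0.5292
Before dose 6, 5 doses have been given (aged 1τ, 2τ, 3τ, 4τ, 5τ).
C_trough = C₀ × (r + r² + … + r^5) = C₀ × r(1−r^5)/(1−r)
        = 1.140 × 0.5292 × (1 − 0.04150) / (1 − 0.5292) = 1.228 mg/L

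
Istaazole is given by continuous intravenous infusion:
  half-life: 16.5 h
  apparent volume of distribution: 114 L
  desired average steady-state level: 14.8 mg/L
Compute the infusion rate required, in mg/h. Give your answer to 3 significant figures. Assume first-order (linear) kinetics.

70.9 mg/h

k = ln2 / t½ = 0.693147 / 16.5 = 0.04201 h⁻¹
CL = k × Vd = 0.04201 × 114 = 4.789 L/h
At steady state, infusion rate R₀ = Css × CL = 14.8 × 4.789 = 70.88 mg/h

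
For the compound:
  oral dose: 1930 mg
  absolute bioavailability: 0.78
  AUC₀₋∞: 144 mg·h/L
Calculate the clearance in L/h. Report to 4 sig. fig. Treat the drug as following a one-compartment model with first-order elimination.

CL = F·Dose / AUC = 0.78 × 1930 / 144 = 10.45 L/h

10.45 L/h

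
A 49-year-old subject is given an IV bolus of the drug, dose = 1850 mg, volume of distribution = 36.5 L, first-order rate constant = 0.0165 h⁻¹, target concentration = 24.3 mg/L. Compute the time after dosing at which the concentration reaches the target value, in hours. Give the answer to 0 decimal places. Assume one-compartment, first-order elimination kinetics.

C₀ = Dose / Vd = 1850 / 36.5 = 50.68 mg/L
t = ln(C₀ / C) / k = ln(50.68 / 24.3) / 0.01650
  = ln(2.086) / 0.01650 = 0.7352 / 0.01650 = 44.56 h

45 h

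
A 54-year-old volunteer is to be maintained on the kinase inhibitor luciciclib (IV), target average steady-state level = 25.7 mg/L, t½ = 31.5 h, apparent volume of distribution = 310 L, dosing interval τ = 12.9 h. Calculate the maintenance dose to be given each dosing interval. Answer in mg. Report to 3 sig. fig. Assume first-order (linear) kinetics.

k = ln2 / t½ = 0.693147 / 31.5 = 0.02200 h⁻¹
CL = k × Vd = 0.02200 × 310 = 6.820 L/h
At steady state, Dose/τ = Css × CL.
Dose = Css × CL × τ = 25.7 × 6.820 × 12.9 = 2261 mg

2260 mg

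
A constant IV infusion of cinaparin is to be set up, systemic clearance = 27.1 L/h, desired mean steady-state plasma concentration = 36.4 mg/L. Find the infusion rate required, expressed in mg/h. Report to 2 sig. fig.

990 mg/h

At steady state, infusion rate R₀ = Css × CL = 36.4 × 27.10 = 986.4 mg/h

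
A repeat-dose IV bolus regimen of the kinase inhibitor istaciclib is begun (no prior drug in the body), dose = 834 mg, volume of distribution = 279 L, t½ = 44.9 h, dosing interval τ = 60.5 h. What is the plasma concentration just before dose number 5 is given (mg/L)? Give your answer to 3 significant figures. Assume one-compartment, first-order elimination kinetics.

1.89 mg/L

C₀ per dose = Dose / Vd = 834 / 279 = 2.989 mg/L
k = ln2 / t½ = 0.693147 / 44.9 = 0.01544 h⁻¹
Fraction remaining after one interval: r = e^(−kτ) = e^(−0.01544 × 60.5) = 0.3929
Before dose 5, 4 doses have been given (aged 1τ, 2τ, 3τ, 4τ).
C_trough = C₀ × (r + r² + … + r^4) = C₀ × r(1−r^4)/(1−r)
        = 2.989 × 0.3929 × (1 − 0.02383) / (1 − 0.3929) = 1.888 mg/L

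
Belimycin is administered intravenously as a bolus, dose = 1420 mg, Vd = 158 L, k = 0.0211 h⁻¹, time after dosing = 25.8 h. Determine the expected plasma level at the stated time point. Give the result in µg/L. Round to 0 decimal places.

C₀ = Dose / Vd = 1420 / 158 = 8.987 mg/L
C = C₀ · e^(−k·t) = 8.987 × e^(−0.02110 × 25.8)
  = 8.987 × 0.5802 = 5.214 mg/L
Convert: 5.214 mg/L × 1000 = 5214 µg/L

5214 µg/L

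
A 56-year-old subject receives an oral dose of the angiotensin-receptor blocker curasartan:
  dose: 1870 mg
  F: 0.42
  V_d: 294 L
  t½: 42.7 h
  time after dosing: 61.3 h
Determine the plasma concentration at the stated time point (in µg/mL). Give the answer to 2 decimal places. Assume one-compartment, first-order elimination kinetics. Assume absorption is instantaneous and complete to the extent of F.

0.99 µg/mL

Amount reaching circulation = F × Dose = 0.42 × 1870 = 785.4 mg
C₀ = F·Dose / Vd = 785.4 / 294 = 2.671 mg/L
k = ln2 / t½ = 0.693147 / 42.7 = 0.01623 h⁻¹
C = C₀ · e^(−k·t) = 2.671 × e^(−0.01623 × 61.3)
  = 2.671 × 0.3698 = 0.9877 mg/L
(0.9877 mg/L = 0.9877 µg/mL)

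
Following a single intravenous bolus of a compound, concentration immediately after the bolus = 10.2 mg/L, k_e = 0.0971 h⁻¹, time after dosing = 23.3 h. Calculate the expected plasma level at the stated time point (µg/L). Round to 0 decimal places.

1062 µg/L

C = C₀ · e^(−k·t) = 10.20 × e^(−0.09710 × 23.3)
  = 10.20 × 0.1041 = 1.062 mg/L
Convert: 1.062 mg/L × 1000 = 1062 µg/L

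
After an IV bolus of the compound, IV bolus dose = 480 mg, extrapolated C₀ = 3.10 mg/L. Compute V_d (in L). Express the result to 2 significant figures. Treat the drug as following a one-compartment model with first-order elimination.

Vd = Dose / C₀ = 480.0 / 3.10 = 154.8 L

150 L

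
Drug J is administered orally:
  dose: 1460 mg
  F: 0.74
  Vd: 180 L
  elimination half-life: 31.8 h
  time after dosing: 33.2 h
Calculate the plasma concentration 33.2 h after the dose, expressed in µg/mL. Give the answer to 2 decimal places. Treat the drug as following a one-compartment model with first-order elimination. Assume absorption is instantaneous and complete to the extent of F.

Amount reaching circulation = F × Dose = 0.74 × 1460 = 1080 mg
C₀ = F·Dose / Vd = 1080 / 180 = 6.000 mg/L
k = ln2 / t½ = 0.693147 / 31.8 = 0.02180 h⁻¹
C = C₀ · e^(−k·t) = 6.000 × e^(−0.02180 × 33.2)
  = 6.000 × 0.4849 = 2.909 mg/L
(2.909 mg/L = 2.909 µg/mL)

2.91 µg/mL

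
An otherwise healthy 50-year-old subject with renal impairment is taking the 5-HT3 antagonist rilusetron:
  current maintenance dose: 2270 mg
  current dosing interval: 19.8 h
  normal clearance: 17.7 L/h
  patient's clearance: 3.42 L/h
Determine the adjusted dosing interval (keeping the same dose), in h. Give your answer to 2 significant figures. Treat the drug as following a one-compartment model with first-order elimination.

To keep the same average steady-state level, dosing rate must scale with clearance.
CL ratio = 3.42 / 17.7 = 0.1932
New interval (same dose) = 19.8 / 0.1932 = 102.5 h

100 h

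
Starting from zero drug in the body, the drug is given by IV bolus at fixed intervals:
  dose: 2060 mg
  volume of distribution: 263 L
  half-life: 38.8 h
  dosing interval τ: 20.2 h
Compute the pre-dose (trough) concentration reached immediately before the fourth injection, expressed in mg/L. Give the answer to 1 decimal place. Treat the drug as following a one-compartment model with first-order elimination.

C₀ per dose = Dose / Vd = 2060 / 263 = 7.833 mg/L
k = ln2 / t½ = 0.693147 / 38.8 = 0.01786 h⁻¹
Fraction remaining after one interval: r = e^(−kτ) = e^(−0.01786 × 20.2) = 0.6971
Before dose 4, 3 doses have been given (aged 1τ, 2τ, 3τ).
C_trough = C₀ × (r + r² + … + r^3) = C₀ × r(1−r^3)/(1−r)
        = 7.833 × 0.6971 × (1 − 0.3388) / (1 − 0.6971) = 11.92 mg/L

11.9 mg/L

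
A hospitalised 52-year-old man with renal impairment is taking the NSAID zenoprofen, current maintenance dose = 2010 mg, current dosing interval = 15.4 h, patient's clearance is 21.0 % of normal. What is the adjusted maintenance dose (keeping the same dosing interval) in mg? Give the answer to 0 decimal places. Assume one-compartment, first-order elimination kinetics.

422 mg

To keep the same average steady-state level, dosing rate must scale with clearance.
CL ratio = 21.0 / 100 = 0.2100
New dose (same interval) = 2010 × 0.2100 = 422.1 mg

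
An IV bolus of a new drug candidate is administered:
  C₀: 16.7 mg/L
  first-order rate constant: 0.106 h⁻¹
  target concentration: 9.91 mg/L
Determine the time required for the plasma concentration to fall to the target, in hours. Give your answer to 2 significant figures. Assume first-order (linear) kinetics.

t = ln(C₀ / C) / k = ln(16.70 / 9.91) / 0.1060
  = ln(1.685) / 0.1060 = 0.5218 / 0.1060 = 4.923 h

4.9 h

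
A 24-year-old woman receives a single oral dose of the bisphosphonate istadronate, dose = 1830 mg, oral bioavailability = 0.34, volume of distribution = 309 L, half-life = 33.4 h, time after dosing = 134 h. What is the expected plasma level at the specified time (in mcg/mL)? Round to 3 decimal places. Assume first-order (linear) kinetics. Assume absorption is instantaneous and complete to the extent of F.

Amount reaching circulation = F × Dose = 0.34 × 1830 = 622.2 mg
C₀ = F·Dose / Vd = 622.2 / 309 = 2.014 mg/L
k = ln2 / t½ = 0.693147 / 33.4 = 0.02075 h⁻¹
C = C₀ · e^(−k·t) = 2.014 × e^(−0.02075 × 134)
  = 2.014 × 0.06201 = 0.1249 mg/L
(0.1249 mg/L = 0.1249 mcg/mL)

0.125 mcg/mL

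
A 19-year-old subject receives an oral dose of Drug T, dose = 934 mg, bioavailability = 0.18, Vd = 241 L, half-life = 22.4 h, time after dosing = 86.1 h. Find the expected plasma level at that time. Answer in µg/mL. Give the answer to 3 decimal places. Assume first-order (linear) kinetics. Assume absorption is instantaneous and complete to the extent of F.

0.049 µg/mL

Amount reaching circulation = F × Dose = 0.18 × 934.0 = 168.1 mg
C₀ = F·Dose / Vd = 168.1 / 241 = 0.6975 mg/L
k = ln2 / t½ = 0.693147 / 22.4 = 0.03094 h⁻¹
C = C₀ · e^(−k·t) = 0.6975 × e^(−0.03094 × 86.1)
  = 0.6975 × 0.06967 = 0.04859 mg/L
(0.04859 mg/L = 0.04859 µg/mL)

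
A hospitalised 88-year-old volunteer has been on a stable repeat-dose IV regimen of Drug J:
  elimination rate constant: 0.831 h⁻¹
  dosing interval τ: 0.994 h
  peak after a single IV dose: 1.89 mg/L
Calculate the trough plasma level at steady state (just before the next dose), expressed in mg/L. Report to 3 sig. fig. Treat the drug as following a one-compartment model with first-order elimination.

e^(−kτ) = e^(−0.8310 × 0.994) = 0.4378
Accumulation ratio R = 1 / (1 − e^(−kτ)) = 1 / (1 − 0.4378) = 1.779
Steady-state trough = C₀ × R × e^(−kτ) = 1.89 × 1.779 × 0.4378 = 1.472 mg/L

1.47 mg/L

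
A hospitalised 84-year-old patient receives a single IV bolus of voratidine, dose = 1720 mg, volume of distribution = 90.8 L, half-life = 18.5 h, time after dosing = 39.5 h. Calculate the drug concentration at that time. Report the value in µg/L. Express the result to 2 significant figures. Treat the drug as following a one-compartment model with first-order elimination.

C₀ = Dose / Vd = 1720 / 90.8 = 18.94 mg/L
k = ln2 / t½ = 0.693147 / 18.5 = 0.03747 h⁻¹
C = C₀ · e^(−k·t) = 18.94 × e^(−0.03747 × 39.5)
  = 18.94 × 0.2276 = 4.311 mg/L
Convert: 4.311 mg/L × 1000 = 4311 µg/L

4300 µg/L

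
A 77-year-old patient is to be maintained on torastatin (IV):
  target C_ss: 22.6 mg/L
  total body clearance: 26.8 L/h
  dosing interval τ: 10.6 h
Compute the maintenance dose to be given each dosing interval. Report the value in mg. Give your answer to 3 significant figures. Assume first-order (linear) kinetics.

6420 mg

At steady state, Dose/τ = Css × CL.
Dose = Css × CL × τ = 22.6 × 26.80 × 10.6 = 6420 mg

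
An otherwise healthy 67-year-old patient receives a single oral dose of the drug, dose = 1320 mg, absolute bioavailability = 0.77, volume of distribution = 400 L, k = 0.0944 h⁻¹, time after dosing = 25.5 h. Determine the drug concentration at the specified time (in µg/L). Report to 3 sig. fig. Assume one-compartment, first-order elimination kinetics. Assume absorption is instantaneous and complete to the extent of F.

229 µg/L

Amount reaching circulation = F × Dose = 0.77 × 1320 = 1016 mg
C₀ = F·Dose / Vd = 1016 / 400 = 2.540 mg/L
C = C₀ · e^(−k·t) = 2.540 × e^(−0.09440 × 25.5)
  = 2.540 × 0.09007 = 0.2288 mg/L
Convert: 0.2288 mg/L × 1000 = 228.8 µg/L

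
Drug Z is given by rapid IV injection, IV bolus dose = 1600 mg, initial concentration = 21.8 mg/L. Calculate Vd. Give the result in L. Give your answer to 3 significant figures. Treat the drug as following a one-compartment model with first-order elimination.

73.4 L

Vd = Dose / C₀ = 1600 / 21.8 = 73.39 L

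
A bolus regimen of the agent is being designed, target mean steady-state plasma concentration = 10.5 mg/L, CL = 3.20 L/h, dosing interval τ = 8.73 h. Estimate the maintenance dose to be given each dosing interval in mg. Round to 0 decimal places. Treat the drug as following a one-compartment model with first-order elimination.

At steady state, Dose/τ = Css × CL.
Dose = Css × CL × τ = 10.5 × 3.200 × 8.73 = 293.3 mg

293 mg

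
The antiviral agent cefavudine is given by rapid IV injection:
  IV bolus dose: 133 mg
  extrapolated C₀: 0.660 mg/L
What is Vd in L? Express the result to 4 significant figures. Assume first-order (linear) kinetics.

Vd = Dose / C₀ = 133.0 / 0.660 = 201.5 L

201.5 L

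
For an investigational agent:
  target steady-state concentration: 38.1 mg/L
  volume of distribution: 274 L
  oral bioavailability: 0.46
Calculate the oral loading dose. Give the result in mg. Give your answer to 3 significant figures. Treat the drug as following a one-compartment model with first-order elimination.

LD = Css × Vd / F = 38.1 × 274 / 0.46 = 22690 mg

22700 mg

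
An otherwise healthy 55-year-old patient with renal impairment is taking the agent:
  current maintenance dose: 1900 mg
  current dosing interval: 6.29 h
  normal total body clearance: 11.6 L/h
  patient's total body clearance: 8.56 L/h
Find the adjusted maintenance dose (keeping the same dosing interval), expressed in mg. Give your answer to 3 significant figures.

To keep the same average steady-state level, dosing rate must scale with clearance.
CL ratio = 8.56 / 11.6 = 0.7379
New dose (same interval) = 1900 × 0.7379 = 1402 mg

1400 mg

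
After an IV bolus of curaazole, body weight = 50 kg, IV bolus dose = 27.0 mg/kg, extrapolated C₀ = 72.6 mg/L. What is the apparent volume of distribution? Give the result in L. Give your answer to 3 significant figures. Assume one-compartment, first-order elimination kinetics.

Dose = 27.0 × 50 = 1350 mg
Vd = Dose / C₀ = 1350 / 72.6 = 18.60 L

18.6 L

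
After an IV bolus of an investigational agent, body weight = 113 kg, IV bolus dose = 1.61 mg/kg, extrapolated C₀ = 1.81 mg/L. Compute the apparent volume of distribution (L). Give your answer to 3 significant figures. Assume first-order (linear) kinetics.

101 L

Dose = 1.61 × 113 = 181.9 mg
Vd = Dose / C₀ = 181.9 / 1.81 = 100.5 L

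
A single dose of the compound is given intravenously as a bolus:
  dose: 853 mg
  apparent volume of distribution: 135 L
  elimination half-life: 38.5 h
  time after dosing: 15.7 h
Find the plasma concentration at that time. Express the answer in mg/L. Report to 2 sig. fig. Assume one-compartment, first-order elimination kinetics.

4.8 mg/L

C₀ = Dose / Vd = 853.0 / 135 = 6.319 mg/L
k = ln2 / t½ = 0.693147 / 38.5 = 0.01800 h⁻¹
C = C₀ · e^(−k·t) = 6.319 × e^(−0.01800 × 15.7)
  = 6.319 × 0.7538 = 4.763 mg/L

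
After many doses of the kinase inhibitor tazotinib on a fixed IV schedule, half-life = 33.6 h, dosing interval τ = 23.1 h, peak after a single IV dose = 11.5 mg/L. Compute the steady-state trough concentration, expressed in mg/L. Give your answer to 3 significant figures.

k = ln2 / t½ = 0.693147 / 33.6 = 0.02063 h⁻¹
e^(−kτ) = e^(−0.02063 × 23.1) = 0.6209
Accumulation ratio R = 1 / (1 − e^(−kτ)) = 1 / (1 − 0.6209) = 2.638
Steady-state trough = C₀ × R × e^(−kτ) = 11.5 × 2.638 × 0.6209 = 18.84 mg/L

18.8 mg/L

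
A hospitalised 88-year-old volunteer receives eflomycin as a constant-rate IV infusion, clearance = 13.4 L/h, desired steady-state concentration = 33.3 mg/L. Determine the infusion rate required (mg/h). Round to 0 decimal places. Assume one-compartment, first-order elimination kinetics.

446 mg/h

At steady state, infusion rate R₀ = Css × CL = 33.3 × 13.40 = 446.2 mg/h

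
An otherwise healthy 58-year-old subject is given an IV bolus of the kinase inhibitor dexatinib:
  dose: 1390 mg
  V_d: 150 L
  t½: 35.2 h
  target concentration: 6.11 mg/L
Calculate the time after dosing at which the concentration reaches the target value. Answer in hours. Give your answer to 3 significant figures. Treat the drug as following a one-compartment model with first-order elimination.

21.2 h

C₀ = Dose / Vd = 1390 / 150 = 9.267 mg/L
k = ln2 / t½ = 0.693147 / 35.2 = 0.01969 h⁻¹
t = ln(C₀ / C) / k = ln(9.267 / 6.11) / 0.01969
  = ln(1.517) / 0.01969 = 0.4167 / 0.01969 = 21.16 h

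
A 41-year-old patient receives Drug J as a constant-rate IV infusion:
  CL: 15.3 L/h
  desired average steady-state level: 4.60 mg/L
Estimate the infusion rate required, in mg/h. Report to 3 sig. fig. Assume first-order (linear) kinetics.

70.4 mg/h

At steady state, infusion rate R₀ = Css × CL = 4.60 × 15.30 = 70.38 mg/h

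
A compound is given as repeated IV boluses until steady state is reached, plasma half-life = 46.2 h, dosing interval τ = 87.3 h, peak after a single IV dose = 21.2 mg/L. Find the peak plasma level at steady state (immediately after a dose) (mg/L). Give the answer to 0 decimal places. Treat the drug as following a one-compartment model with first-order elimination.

k = ln2 / t½ = 0.693147 / 46.2 = 0.01500 h⁻¹
e^(−kτ) = e^(−0.01500 × 87.3) = 0.2700
Accumulation ratio R = 1 / (1 − e^(−kτ)) = 1 / (1 − 0.2700) = 1.370
Steady-state peak = C₀ × R = 21.2 × 1.370 = 29.04 mg/L

29 mg/L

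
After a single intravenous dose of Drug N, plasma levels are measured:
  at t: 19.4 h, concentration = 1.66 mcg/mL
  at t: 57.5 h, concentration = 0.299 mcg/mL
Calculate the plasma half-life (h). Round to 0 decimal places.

k = ln(C₁/C₂) / (t₂ − t₁) = ln(1.66/0.299) / (57.5 − 19.4)
  = 1.714 / 38.10 = 0.04499 h⁻¹
t½ = ln2 / k = 0.693147 / 0.04499 = 15.41 h

15 h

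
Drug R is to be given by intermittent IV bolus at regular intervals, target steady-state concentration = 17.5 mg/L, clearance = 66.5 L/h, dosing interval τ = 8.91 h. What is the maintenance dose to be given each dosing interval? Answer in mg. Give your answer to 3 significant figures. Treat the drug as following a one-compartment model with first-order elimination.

At steady state, Dose/τ = Css × CL.
Dose = Css × CL × τ = 17.5 × 66.50 × 8.91 = 10370 mg

10400 mg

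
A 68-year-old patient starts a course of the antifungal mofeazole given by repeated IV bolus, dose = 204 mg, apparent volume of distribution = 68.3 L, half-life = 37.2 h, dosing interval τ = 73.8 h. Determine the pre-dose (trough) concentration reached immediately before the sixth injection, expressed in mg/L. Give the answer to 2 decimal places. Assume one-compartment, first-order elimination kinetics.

1.01 mg/L

C₀ per dose = Dose / Vd = 204 / 68.3 = 2.987 mg/L
k = ln2 / t½ = 0.693147 / 37.2 = 0.01863 h⁻¹
Fraction remaining after one interval: r = e^(−kτ) = e^(−0.01863 × 73.8) = 0.2529
Before dose 6, 5 doses have been given (aged 1τ, 2τ, 3τ, 4τ, 5τ).
C_trough = C₀ × (r + r² + … + r^5) = C₀ × r(1−r^5)/(1−r)
        = 2.987 × 0.2529 × (1 − 0.001035) / (1 − 0.2529) = 1.010 mg/L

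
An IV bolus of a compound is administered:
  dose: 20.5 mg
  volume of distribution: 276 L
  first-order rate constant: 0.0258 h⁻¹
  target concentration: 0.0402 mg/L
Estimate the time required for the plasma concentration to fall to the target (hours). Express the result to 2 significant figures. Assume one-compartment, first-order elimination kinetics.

C₀ = Dose / Vd = 20.50 / 276 = 0.07428 mg/L
t = ln(C₀ / C) / k = ln(0.07428 / 0.0402) / 0.02580
  = ln(1.848) / 0.02580 = 0.6141 / 0.02580 = 23.80 h

24 h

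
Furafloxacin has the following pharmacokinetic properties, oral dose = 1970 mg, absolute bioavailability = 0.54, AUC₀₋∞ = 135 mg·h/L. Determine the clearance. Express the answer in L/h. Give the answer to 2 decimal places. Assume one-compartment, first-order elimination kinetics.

7.88 L/h

CL = F·Dose / AUC = 0.54 × 1970 / 135 = 7.880 L/h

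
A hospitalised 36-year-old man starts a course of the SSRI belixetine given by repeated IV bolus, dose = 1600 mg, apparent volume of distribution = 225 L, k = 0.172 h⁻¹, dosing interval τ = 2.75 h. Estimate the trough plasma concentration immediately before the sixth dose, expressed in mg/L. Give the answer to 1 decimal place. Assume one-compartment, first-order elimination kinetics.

C₀ per dose = Dose / Vd = 1600 / 225 = 7.111 mg/L
Fraction remaining after one interval: r = e^(−kτ) = e^(−0.1720 × 2.75) = 0.6231
Before dose 6, 5 doses have been given (aged 1τ, 2τ, 3τ, 4τ, 5τ).
C_trough = C₀ × (r + r² + … + r^5) = C₀ × r(1−r^5)/(1−r)
        = 7.111 × 0.6231 × (1 − 0.09393) / (1 − 0.6231) = 10.65 mg/L

10.7 mg/L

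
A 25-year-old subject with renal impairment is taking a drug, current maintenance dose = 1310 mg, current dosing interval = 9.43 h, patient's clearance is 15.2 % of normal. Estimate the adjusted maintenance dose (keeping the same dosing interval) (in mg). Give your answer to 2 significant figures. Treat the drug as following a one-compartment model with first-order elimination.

200 mg

To keep the same average steady-state level, dosing rate must scale with clearance.
CL ratio = 15.2 / 100 = 0.1520
New dose (same interval) = 1310 × 0.1520 = 199.1 mg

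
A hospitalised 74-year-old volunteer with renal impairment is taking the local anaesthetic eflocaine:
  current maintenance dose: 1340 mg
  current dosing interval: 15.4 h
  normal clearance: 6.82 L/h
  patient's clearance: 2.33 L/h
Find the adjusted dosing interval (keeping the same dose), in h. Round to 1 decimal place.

45.1 h

To keep the same average steady-state level, dosing rate must scale with clearance.
CL ratio = 2.33 / 6.82 = 0.3416
New interval (same dose) = 15.4 / 0.3416 = 45.08 h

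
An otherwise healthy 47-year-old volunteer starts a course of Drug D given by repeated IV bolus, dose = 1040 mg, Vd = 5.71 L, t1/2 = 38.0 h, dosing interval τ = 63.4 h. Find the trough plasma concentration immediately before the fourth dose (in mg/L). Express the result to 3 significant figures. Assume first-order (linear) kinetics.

81.0 mg/L

C₀ per dose = Dose / Vd = 1040 / 5.71 = 182.1 mg/L
k = ln2 / t½ = 0.693147 / 38.0 = 0.01824 h⁻¹
Fraction remaining after one interval: r = e^(−kτ) = e^(−0.01824 × 63.4) = 0.3146
Before dose 4, 3 doses have been given (aged 1τ, 2τ, 3τ).
C_trough = C₀ × (r + r² + … + r^3) = C₀ × r(1−r^3)/(1−r)
        = 182.1 × 0.3146 × (1 − 0.03114) / (1 − 0.3146) = 80.98 mg/L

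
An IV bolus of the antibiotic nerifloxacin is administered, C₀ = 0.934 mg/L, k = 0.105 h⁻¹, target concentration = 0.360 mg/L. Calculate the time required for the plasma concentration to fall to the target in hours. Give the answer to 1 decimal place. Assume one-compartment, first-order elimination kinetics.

9.1 h

t = ln(C₀ / C) / k = ln(0.9340 / 0.360) / 0.1050
  = ln(2.594) / 0.1050 = 0.9532 / 0.1050 = 9.078 h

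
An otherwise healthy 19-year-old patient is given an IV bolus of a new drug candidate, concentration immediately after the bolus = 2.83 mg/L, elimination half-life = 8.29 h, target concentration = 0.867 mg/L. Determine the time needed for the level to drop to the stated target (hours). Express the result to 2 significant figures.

k = ln2 / t½ = 0.693147 / 8.29 = 0.08361 h⁻¹
t = ln(C₀ / C) / k = ln(2.830 / 0.867) / 0.08361
  = ln(3.264) / 0.08361 = 1.183 / 0.08361 = 14.15 h

14 h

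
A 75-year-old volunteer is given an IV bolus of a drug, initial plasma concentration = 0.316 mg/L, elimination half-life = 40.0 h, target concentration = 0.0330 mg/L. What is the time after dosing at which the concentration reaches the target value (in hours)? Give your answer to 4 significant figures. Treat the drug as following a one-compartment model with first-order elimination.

130.4 h

k = ln2 / t½ = 0.693147 / 40.0 = 0.01733 h⁻¹
t = ln(C₀ / C) / k = ln(0.3160 / 0.0330) / 0.01733
  = ln(9.576) / 0.01733 = 2.259 / 0.01733 = 130.4 h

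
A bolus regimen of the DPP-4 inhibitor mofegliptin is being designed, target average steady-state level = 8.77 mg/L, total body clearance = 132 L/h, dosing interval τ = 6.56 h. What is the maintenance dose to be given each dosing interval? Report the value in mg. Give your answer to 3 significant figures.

7590 mg

At steady state, Dose/τ = Css × CL.
Dose = Css × CL × τ = 8.77 × 132.0 × 6.56 = 7594 mg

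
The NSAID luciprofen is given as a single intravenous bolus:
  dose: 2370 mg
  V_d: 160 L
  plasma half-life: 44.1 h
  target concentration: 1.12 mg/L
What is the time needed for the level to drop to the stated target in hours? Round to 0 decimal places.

C₀ = Dose / Vd = 2370 / 160 = 14.81 mg/L
k = ln2 / t½ = 0.693147 / 44.1 = 0.01572 h⁻¹
t = ln(C₀ / C) / k = ln(14.81 / 1.12) / 0.01572
  = ln(13.22) / 0.01572 = 2.582 / 0.01572 = 164.2 h

164 h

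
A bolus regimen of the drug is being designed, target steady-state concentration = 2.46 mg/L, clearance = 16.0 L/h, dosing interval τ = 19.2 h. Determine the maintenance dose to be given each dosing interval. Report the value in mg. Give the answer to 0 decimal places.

At steady state, Dose/τ = Css × CL.
Dose = Css × CL × τ = 2.46 × 16.00 × 19.2 = 755.7 mg

756 mg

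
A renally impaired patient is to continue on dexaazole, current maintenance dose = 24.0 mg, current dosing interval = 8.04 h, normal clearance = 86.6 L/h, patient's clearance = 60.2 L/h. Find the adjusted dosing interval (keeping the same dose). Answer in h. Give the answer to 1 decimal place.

To keep the same average steady-state level, dosing rate must scale with clearance.
CL ratio = 60.2 / 86.6 = 0.6952
New interval (same dose) = 8.04 / 0.6952 = 11.57 h

11.6 h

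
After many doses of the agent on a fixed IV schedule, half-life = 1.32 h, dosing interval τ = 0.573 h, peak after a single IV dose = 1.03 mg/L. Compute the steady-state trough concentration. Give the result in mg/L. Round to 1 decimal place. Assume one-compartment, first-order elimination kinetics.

2.9 mg/L

k = ln2 / t½ = 0.693147 / 1.32 = 0.5251 h⁻¹
e^(−kτ) = e^(−0.5251 × 0.573) = 0.7402
Accumulation ratio R = 1 / (1 − e^(−kτ)) = 1 / (1 − 0.7402) = 3.849
Steady-state trough = C₀ × R × e^(−kτ) = 1.03 × 3.849 × 0.7402 = 2.935 mg/L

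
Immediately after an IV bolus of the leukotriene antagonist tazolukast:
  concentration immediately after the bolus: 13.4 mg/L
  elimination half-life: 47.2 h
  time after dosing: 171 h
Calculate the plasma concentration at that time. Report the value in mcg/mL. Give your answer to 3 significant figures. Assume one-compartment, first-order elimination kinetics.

k = ln2 / t½ = 0.693147 / 47.2 = 0.01469 h⁻¹
C = C₀ · e^(−k·t) = 13.40 × e^(−0.01469 × 171)
  = 13.40 × 0.08111 = 1.087 mg/L
(1.087 mg/L = 1.087 mcg/mL)

1.09 mcg/mL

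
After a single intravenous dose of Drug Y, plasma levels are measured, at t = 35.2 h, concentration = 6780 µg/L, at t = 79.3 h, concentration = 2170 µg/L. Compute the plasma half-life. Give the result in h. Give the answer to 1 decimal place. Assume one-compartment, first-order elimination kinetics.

k = ln(C₁/C₂) / (t₂ − t₁) = ln(6780/2170) / (79.3 − 35.2)
  = 1.139 / 44.10 = 0.02583 h⁻¹
t½ = ln2 / k = 0.693147 / 0.02583 = 26.83 h

26.8 h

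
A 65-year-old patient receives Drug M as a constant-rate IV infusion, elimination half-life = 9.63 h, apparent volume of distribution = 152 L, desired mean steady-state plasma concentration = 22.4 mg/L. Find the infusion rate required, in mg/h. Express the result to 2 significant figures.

k = ln2 / t½ = 0.693147 / 9.63 = 0.07198 h⁻¹
CL = k × Vd = 0.07198 × 152 = 10.94 L/h
At steady state, infusion rate R₀ = Css × CL = 22.4 × 10.94 = 245.1 mg/h

250 mg/h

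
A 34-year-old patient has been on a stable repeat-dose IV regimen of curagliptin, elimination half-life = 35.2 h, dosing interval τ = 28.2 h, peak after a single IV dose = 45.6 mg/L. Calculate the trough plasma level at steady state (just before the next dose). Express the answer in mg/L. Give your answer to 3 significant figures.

k = ln2 / t½ = 0.693147 / 35.2 = 0.01969 h⁻¹
e^(−kτ) = e^(−0.01969 × 28.2) = 0.5739
Accumulation ratio R = 1 / (1 − e^(−kτ)) = 1 / (1 − 0.5739) = 2.347
Steady-state trough = C₀ × R × e^(−kτ) = 45.6 × 2.347 × 0.5739 = 61.42 mg/L

61.4 mg/L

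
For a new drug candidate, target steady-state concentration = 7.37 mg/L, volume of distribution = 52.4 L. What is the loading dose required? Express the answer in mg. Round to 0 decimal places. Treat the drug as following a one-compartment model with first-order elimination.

LD = Css × Vd = 7.37 × 52.4 = 386.2 mg

386 mg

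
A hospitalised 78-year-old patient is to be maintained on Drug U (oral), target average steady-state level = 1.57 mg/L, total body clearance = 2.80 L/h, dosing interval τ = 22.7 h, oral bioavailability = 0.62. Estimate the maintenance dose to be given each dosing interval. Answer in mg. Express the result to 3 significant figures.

At steady state, F × (Dose/τ) = Css × CL.
Dose = Css × CL × τ / F = 1.57 × 2.800 × 22.7 / 0.62 = 161.0 mg

161 mg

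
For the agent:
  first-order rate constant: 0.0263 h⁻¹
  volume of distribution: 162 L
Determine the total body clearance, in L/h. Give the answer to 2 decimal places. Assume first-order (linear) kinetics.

CL = k × Vd = 0.0263 × 162 = 4.261 L/h

4.26 L/h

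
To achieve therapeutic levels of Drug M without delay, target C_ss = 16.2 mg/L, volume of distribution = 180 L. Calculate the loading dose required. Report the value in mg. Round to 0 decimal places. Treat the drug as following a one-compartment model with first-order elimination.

2916 mg

LD = Css × Vd = 16.2 × 180 = 2916 mg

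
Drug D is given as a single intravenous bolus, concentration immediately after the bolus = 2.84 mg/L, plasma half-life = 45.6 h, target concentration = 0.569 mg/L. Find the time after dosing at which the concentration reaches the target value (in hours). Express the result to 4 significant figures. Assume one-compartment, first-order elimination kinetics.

k = ln2 / t½ = 0.693147 / 45.6 = 0.01520 h⁻¹
t = ln(C₀ / C) / k = ln(2.840 / 0.569) / 0.01520
  = ln(4.991) / 0.01520 = 1.608 / 0.01520 = 105.8 h

105.8 h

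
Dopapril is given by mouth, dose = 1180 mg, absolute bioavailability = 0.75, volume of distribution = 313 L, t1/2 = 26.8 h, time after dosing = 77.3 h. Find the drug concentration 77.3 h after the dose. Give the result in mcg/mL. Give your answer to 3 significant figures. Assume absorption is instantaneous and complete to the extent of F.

Amount reaching circulation = F × Dose = 0.75 × 1180 = 885.0 mg
C₀ = F·Dose / Vd = 885.0 / 313 = 2.827 mg/L
k = ln2 / t½ = 0.693147 / 26.8 = 0.02586 h⁻¹
C = C₀ · e^(−k·t) = 2.827 × e^(−0.02586 × 77.3)
  = 2.827 × 0.1355 = 0.3831 mg/L
(0.3831 mg/L = 0.3831 mcg/mL)

0.383 mcg/mL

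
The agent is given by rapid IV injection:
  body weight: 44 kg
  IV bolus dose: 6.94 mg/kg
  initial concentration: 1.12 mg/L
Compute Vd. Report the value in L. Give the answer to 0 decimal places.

Dose = 6.94 × 44 = 305.4 mg
Vd = Dose / C₀ = 305.4 / 1.12 = 272.7 L

273 L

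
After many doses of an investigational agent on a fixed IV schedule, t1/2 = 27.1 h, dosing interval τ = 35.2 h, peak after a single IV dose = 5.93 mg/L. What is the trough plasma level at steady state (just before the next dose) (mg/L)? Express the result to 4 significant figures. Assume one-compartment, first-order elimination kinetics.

4.061 mg/L

k = ln2 / t½ = 0.693147 / 27.1 = 0.02558 h⁻¹
e^(−kτ) = e^(−0.02558 × 35.2) = 0.4064
Accumulation ratio R = 1 / (1 − e^(−kτ)) = 1 / (1 − 0.4064) = 1.685
Steady-state trough = C₀ × R × e^(−kτ) = 5.93 × 1.685 × 0.4064 = 4.061 mg/L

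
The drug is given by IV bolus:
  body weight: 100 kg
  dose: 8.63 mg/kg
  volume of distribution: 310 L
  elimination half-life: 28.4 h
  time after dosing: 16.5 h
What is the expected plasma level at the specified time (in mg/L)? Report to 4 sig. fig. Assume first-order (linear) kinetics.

Total dose = 8.63 × 100 = 863.0 mg
C₀ = Dose / Vd = 863.0 / 310 = 2.784 mg/L
k = ln2 / t½ = 0.693147 / 28.4 = 0.02441 h⁻¹
C = C₀ · e^(−k·t) = 2.784 × e^(−0.02441 × 16.5)
  = 2.784 × 0.6685 = 1.861 mg/L

1.861 mg/L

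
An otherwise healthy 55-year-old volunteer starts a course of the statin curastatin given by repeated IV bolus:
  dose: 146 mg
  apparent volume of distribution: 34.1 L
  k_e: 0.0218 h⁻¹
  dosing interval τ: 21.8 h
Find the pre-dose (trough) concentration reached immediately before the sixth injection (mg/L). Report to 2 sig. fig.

6.4 mg/L

C₀ per dose = Dose / Vd = 146 / 34.1 = 4.282 mg/L
Fraction remaining after one interval: r = e^(−kτ) = e^(−0.02180 × 21.8) = 0.6217
Before dose 6, 5 doses have been given (aged 1τ, 2τ, 3τ, 4τ, 5τ).
C_trough = C₀ × (r + r² + … + r^5) = C₀ × r(1−r^5)/(1−r)
        = 4.282 × 0.6217 × (1 − 0.09288) / (1 − 0.6217) = 6.383 mg/L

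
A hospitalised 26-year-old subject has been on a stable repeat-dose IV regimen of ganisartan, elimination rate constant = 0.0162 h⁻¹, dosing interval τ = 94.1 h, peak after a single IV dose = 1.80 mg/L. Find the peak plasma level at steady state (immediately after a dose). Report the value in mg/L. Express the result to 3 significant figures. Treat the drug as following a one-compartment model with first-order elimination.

e^(−kτ) = e^(−0.01620 × 94.1) = 0.2177
Accumulation ratio R = 1 / (1 − e^(−kτ)) = 1 / (1 − 0.2177) = 1.278
Steady-state peak = C₀ × R = 1.80 × 1.278 = 2.300 mg/L

2.30 mg/L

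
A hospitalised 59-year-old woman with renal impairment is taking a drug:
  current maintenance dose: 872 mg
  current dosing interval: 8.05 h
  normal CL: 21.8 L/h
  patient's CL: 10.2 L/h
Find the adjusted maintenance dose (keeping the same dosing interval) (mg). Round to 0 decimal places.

408 mg

To keep the same average steady-state level, dosing rate must scale with clearance.
CL ratio = 10.2 / 21.8 = 0.4679
New dose (same interval) = 872 × 0.4679 = 408.0 mg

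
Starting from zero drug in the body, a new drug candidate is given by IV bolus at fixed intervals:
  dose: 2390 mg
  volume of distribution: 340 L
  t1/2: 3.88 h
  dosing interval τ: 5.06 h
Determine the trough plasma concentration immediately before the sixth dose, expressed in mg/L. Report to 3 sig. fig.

4.73 mg/L

C₀ per dose = Dose / Vd = 2390 / 340 = 7.029 mg/L
k = ln2 / t½ = 0.693147 / 3.88 = 0.1786 h⁻¹
Fraction remaining after one interval: r = e^(−kτ) = e^(−0.1786 × 5.06) = 0.4051
Before dose 6, 5 doses have been given (aged 1τ, 2τ, 3τ, 4τ, 5τ).
C_trough = C₀ × (r + r² + … + r^5) = C₀ × r(1−r^5)/(1−r)
        = 7.029 × 0.4051 × (1 − 0.01091) / (1 − 0.4051) = 4.734 mg/L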